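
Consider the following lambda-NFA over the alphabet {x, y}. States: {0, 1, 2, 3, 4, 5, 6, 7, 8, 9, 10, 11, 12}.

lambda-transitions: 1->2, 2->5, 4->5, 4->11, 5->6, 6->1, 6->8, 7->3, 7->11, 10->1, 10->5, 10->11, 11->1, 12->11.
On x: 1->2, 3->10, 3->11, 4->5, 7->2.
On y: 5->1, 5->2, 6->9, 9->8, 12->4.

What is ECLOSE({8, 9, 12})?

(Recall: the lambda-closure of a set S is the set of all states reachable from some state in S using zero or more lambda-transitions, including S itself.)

Start with {8, 9, 12}.
From 12 via lambda: add 11.
From 11 via lambda: add 1.
From 1 via lambda: add 2.
From 2 via lambda: add 5.
From 5 via lambda: add 6.
No new states can be added; the closed set is {1, 2, 5, 6, 8, 9, 11, 12}.

{1, 2, 5, 6, 8, 9, 11, 12}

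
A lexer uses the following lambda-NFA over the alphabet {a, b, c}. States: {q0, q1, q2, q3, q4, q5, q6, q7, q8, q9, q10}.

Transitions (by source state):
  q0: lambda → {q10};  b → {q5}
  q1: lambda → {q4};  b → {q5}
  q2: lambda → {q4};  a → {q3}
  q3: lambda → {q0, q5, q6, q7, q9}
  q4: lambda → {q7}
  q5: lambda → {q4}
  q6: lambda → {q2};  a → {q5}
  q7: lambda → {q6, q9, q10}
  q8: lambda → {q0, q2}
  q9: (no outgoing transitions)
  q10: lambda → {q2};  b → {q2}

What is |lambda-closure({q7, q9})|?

6

Start with {q7, q9}.
From q7 via lambda: add q6, q10.
From q6 via lambda: add q2.
From q2 via lambda: add q4.
lambda-closure = {q2, q4, q6, q7, q9, q10}, which has 6 states.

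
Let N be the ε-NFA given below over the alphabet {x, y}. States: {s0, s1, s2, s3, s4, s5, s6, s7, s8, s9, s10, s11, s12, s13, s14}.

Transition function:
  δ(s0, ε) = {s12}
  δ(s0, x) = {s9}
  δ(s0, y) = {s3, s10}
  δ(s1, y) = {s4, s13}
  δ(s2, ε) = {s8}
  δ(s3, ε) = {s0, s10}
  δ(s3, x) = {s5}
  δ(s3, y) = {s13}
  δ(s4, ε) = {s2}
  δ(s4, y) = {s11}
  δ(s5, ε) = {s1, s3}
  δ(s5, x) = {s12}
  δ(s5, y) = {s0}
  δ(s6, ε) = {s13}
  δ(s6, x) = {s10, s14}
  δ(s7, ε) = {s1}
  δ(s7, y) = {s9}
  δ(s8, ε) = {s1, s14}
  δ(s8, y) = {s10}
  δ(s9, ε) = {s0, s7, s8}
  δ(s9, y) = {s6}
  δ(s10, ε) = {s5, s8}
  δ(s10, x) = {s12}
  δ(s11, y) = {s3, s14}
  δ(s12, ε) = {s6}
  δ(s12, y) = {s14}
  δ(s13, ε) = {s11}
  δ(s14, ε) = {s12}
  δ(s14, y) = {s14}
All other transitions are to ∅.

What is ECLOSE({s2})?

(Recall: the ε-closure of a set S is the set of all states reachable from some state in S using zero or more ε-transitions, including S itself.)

{s1, s2, s6, s8, s11, s12, s13, s14}

Start with {s2}.
From s2 via ε: add s8.
From s8 via ε: add s1, s14.
From s14 via ε: add s12.
From s12 via ε: add s6.
From s6 via ε: add s13.
From s13 via ε: add s11.
No new states can be added; the closed set is {s1, s2, s6, s8, s11, s12, s13, s14}.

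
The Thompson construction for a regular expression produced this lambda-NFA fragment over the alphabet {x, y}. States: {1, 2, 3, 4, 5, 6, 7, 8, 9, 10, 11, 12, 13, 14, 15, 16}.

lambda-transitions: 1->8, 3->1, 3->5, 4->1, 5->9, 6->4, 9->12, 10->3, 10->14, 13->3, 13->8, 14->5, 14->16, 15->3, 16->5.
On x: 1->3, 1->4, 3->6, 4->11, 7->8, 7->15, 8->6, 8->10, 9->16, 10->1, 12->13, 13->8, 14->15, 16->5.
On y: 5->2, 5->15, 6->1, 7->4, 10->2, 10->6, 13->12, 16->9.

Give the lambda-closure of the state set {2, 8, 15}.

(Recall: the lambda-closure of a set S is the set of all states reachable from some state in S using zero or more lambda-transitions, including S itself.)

Start with {2, 8, 15}.
From 15 via lambda: add 3.
From 3 via lambda: add 1, 5.
From 5 via lambda: add 9.
From 9 via lambda: add 12.
No new states can be added; the closed set is {1, 2, 3, 5, 8, 9, 12, 15}.

{1, 2, 3, 5, 8, 9, 12, 15}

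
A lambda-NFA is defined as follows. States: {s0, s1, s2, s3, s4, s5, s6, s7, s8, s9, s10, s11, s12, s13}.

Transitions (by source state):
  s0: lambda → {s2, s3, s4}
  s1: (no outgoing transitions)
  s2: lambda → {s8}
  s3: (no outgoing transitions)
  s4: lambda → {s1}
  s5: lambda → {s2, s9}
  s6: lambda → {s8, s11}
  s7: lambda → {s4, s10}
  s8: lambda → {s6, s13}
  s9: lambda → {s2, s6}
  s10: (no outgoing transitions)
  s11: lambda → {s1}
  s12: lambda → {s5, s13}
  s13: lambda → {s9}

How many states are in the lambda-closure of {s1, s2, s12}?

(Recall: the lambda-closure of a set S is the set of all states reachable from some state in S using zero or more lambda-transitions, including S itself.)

Start with {s1, s2, s12}.
From s2 via lambda: add s8.
From s12 via lambda: add s5, s13.
From s5 via lambda: add s9.
From s8 via lambda: add s6.
From s6 via lambda: add s11.
lambda-closure = {s1, s2, s5, s6, s8, s9, s11, s12, s13}, which has 9 states.

9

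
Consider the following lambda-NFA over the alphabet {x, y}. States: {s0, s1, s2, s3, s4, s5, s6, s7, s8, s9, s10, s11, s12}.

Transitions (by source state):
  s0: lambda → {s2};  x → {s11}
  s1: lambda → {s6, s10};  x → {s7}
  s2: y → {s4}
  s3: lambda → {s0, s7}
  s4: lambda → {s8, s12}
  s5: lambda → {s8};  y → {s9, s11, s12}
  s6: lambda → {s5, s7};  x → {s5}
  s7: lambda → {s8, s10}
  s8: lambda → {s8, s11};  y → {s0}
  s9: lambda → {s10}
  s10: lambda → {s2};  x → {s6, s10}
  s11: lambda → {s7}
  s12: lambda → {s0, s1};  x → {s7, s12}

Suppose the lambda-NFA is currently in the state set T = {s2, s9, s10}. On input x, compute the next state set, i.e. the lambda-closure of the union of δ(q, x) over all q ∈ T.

{s2, s5, s6, s7, s8, s10, s11}

s10 on x → {s6, s10}.
No x-transition from s2, s9.
Union after reading x: {s6, s10}.
Now take the lambda-closure:
From s6 via lambda: add s5, s7.
From s10 via lambda: add s2.
From s5 via lambda: add s8.
From s8 via lambda: add s11.
No new states can be added; the closed set is {s2, s5, s6, s7, s8, s10, s11}.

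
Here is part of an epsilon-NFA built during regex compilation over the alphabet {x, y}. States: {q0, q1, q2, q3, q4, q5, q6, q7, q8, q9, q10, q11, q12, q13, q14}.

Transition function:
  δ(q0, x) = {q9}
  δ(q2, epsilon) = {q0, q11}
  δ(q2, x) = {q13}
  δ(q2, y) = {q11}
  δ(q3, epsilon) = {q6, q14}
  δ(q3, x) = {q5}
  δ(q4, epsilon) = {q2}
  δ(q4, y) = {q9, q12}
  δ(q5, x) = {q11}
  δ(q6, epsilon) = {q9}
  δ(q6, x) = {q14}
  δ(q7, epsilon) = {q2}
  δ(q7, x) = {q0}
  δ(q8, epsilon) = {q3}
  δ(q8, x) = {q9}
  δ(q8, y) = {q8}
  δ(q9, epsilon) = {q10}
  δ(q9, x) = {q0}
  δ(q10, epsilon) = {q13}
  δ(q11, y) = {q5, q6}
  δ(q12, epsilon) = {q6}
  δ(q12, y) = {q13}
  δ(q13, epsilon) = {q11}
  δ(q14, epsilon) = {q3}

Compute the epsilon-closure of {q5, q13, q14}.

Start with {q5, q13, q14}.
From q13 via epsilon: add q11.
From q14 via epsilon: add q3.
From q3 via epsilon: add q6.
From q6 via epsilon: add q9.
From q9 via epsilon: add q10.
No new states can be added; the closed set is {q3, q5, q6, q9, q10, q11, q13, q14}.

{q3, q5, q6, q9, q10, q11, q13, q14}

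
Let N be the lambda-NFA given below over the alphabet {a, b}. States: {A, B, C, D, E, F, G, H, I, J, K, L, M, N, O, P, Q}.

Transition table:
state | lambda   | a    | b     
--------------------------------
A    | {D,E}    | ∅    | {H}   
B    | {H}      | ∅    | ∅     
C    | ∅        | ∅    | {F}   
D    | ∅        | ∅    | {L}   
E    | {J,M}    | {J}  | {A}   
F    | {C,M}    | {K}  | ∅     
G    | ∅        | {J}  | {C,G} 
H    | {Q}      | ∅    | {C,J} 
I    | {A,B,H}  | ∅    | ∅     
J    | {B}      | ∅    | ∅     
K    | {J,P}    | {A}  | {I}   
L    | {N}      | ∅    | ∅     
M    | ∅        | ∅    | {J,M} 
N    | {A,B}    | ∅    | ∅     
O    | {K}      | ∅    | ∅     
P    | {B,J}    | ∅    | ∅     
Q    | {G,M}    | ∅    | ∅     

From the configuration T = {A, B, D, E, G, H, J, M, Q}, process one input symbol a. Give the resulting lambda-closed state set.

E on a → {J}.
G on a → {J}.
No a-transition from A, B, D, H, J, M, Q.
Union after reading a: {J}.
Now take the lambda-closure:
From J via lambda: add B.
From B via lambda: add H.
From H via lambda: add Q.
From Q via lambda: add G, M.
No new states can be added; the closed set is {B, G, H, J, M, Q}.

{B, G, H, J, M, Q}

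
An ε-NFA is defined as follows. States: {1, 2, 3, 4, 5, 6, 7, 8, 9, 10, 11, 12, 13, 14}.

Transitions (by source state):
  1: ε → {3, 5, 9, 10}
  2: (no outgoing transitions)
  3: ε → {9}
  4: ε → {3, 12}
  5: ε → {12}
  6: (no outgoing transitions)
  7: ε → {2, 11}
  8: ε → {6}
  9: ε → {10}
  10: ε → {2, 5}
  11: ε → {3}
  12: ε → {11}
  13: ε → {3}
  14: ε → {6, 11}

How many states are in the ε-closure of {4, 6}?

Start with {4, 6}.
From 4 via ε: add 3, 12.
From 3 via ε: add 9.
From 12 via ε: add 11.
From 9 via ε: add 10.
From 10 via ε: add 2, 5.
ε-closure = {2, 3, 4, 5, 6, 9, 10, 11, 12}, which has 9 states.

9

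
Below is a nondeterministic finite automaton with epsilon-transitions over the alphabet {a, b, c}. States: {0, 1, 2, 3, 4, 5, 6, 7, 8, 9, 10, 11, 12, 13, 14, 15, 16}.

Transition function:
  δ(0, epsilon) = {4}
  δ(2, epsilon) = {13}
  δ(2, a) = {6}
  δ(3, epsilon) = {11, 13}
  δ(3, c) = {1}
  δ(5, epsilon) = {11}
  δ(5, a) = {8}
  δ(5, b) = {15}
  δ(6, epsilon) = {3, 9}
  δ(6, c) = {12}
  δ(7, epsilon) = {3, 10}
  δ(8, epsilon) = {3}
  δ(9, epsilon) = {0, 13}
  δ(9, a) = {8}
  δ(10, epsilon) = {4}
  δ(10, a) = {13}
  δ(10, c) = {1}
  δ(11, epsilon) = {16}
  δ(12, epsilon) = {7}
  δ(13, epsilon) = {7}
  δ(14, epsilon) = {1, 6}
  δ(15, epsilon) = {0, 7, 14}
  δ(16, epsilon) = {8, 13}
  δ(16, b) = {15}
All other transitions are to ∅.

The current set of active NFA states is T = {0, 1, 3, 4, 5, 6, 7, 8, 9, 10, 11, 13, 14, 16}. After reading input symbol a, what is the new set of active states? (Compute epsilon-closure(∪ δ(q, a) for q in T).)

5 on a → {8}.
9 on a → {8}.
10 on a → {13}.
No a-transition from 0, 1, 3, 4, 6, 7, 8, 11, 13, 14, 16.
Union after reading a: {8, 13}.
Now take the epsilon-closure:
From 8 via epsilon: add 3.
From 13 via epsilon: add 7.
From 3 via epsilon: add 11.
From 7 via epsilon: add 10.
From 10 via epsilon: add 4.
From 11 via epsilon: add 16.
No new states can be added; the closed set is {3, 4, 7, 8, 10, 11, 13, 16}.

{3, 4, 7, 8, 10, 11, 13, 16}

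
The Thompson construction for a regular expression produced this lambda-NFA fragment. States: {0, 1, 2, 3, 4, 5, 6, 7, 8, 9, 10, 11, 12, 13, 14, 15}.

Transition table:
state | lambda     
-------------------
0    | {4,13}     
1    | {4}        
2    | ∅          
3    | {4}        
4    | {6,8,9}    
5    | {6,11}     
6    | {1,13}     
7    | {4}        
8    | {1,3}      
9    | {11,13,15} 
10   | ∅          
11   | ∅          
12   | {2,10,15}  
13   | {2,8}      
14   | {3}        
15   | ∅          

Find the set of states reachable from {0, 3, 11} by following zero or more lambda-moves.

Start with {0, 3, 11}.
From 0 via lambda: add 4, 13.
From 4 via lambda: add 6, 8, 9.
From 13 via lambda: add 2.
From 6 via lambda: add 1.
From 9 via lambda: add 15.
No new states can be added; the closed set is {0, 1, 2, 3, 4, 6, 8, 9, 11, 13, 15}.

{0, 1, 2, 3, 4, 6, 8, 9, 11, 13, 15}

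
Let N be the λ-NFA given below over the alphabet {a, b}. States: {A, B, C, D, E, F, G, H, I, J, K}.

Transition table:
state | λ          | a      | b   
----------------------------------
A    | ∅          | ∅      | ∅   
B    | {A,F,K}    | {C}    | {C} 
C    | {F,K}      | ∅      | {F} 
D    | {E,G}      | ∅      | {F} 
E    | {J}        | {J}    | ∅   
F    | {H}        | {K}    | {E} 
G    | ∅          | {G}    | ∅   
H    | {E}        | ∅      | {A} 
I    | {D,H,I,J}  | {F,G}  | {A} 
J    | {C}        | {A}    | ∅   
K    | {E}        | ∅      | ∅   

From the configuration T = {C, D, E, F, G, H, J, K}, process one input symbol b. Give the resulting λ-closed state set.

{A, C, E, F, H, J, K}

C on b → {F}.
D on b → {F}.
F on b → {E}.
H on b → {A}.
No b-transition from E, G, J, K.
Union after reading b: {A, E, F}.
Now take the λ-closure:
From E via λ: add J.
From F via λ: add H.
From J via λ: add C.
From C via λ: add K.
No new states can be added; the closed set is {A, C, E, F, H, J, K}.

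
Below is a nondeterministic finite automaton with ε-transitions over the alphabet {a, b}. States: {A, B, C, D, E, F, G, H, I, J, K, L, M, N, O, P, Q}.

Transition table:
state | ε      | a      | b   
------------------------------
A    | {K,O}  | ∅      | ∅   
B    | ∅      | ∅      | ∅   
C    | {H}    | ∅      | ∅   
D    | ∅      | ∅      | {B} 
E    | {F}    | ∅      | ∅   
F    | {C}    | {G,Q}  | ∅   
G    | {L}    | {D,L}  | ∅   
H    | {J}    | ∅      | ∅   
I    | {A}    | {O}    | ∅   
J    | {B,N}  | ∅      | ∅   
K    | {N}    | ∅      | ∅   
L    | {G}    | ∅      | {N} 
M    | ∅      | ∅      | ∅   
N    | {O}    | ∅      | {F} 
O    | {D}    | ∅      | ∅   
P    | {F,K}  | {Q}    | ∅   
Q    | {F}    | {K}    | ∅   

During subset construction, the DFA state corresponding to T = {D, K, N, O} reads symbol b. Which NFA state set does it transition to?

{B, C, D, F, H, J, N, O}

D on b → {B}.
N on b → {F}.
No b-transition from K, O.
Union after reading b: {B, F}.
Now take the ε-closure:
From F via ε: add C.
From C via ε: add H.
From H via ε: add J.
From J via ε: add N.
From N via ε: add O.
From O via ε: add D.
No new states can be added; the closed set is {B, C, D, F, H, J, N, O}.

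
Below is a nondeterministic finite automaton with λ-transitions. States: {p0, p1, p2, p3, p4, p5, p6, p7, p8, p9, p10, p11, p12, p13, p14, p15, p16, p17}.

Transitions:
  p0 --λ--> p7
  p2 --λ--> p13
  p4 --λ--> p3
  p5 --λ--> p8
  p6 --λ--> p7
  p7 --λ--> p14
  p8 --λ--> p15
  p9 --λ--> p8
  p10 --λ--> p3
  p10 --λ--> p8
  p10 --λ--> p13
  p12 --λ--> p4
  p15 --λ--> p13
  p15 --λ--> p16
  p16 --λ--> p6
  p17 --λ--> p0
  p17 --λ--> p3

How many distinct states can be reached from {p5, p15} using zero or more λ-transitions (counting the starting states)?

8

Start with {p5, p15}.
From p5 via λ: add p8.
From p15 via λ: add p13, p16.
From p16 via λ: add p6.
From p6 via λ: add p7.
From p7 via λ: add p14.
λ-closure = {p5, p6, p7, p8, p13, p14, p15, p16}, which has 8 states.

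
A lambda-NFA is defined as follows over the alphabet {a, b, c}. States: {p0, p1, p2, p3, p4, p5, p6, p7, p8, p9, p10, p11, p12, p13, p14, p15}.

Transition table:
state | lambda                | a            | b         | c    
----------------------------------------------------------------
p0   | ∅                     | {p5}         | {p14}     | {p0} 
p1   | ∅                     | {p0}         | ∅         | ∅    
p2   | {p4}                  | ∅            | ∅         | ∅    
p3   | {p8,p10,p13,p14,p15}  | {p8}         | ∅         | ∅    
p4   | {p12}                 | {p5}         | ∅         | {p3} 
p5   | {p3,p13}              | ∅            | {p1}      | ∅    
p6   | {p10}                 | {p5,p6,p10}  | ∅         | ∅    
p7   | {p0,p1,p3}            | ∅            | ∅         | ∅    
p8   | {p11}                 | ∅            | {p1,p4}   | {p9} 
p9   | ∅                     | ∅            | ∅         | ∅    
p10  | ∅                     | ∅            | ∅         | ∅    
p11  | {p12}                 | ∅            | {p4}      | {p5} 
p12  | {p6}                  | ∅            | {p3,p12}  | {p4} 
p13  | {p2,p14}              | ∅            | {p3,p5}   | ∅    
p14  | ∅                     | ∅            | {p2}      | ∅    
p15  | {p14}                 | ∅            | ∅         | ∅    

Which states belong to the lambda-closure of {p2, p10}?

{p2, p4, p6, p10, p12}

Start with {p2, p10}.
From p2 via lambda: add p4.
From p4 via lambda: add p12.
From p12 via lambda: add p6.
No new states can be added; the closed set is {p2, p4, p6, p10, p12}.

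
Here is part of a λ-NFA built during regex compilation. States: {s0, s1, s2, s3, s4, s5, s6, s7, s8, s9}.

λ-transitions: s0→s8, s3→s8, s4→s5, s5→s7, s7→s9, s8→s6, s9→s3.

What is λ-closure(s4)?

Start with {s4}.
From s4 via λ: add s5.
From s5 via λ: add s7.
From s7 via λ: add s9.
From s9 via λ: add s3.
From s3 via λ: add s8.
From s8 via λ: add s6.
No new states can be added; the closed set is {s3, s4, s5, s6, s7, s8, s9}.

{s3, s4, s5, s6, s7, s8, s9}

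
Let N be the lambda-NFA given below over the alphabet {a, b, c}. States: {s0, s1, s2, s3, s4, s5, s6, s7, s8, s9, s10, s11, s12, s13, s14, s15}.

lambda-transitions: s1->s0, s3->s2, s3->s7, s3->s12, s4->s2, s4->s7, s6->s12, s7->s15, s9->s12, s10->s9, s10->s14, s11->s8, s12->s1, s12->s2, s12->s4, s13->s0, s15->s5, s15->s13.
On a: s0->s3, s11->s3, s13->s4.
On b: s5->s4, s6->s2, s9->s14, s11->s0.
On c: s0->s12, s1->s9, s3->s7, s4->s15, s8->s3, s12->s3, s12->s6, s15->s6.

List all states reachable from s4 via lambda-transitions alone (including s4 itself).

{s0, s2, s4, s5, s7, s13, s15}

Start with {s4}.
From s4 via lambda: add s2, s7.
From s7 via lambda: add s15.
From s15 via lambda: add s5, s13.
From s13 via lambda: add s0.
No new states can be added; the closed set is {s0, s2, s4, s5, s7, s13, s15}.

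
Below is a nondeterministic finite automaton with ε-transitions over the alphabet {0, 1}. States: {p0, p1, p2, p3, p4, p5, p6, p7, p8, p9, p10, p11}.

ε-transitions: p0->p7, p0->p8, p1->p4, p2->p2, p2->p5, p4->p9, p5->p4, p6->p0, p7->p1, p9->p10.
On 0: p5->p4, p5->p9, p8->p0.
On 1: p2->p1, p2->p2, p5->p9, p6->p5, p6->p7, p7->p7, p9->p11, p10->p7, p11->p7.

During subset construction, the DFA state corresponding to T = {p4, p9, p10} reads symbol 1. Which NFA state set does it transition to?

p9 on 1 → {p11}.
p10 on 1 → {p7}.
No 1-transition from p4.
Union after reading 1: {p7, p11}.
Now take the ε-closure:
From p7 via ε: add p1.
From p1 via ε: add p4.
From p4 via ε: add p9.
From p9 via ε: add p10.
No new states can be added; the closed set is {p1, p4, p7, p9, p10, p11}.

{p1, p4, p7, p9, p10, p11}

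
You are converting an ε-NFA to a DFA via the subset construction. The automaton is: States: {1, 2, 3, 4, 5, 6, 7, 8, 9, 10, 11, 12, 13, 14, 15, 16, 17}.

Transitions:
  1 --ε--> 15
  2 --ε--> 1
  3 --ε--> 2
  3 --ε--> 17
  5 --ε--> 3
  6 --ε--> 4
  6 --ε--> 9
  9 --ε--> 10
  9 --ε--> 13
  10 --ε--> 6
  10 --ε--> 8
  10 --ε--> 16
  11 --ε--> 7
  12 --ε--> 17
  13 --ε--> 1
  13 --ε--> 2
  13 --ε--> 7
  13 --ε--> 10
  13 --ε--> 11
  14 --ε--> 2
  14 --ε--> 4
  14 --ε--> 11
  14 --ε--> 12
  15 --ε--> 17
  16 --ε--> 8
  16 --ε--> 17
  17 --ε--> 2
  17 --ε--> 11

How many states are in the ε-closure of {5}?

8

Start with {5}.
From 5 via ε: add 3.
From 3 via ε: add 2, 17.
From 2 via ε: add 1.
From 17 via ε: add 11.
From 1 via ε: add 15.
From 11 via ε: add 7.
ε-closure = {1, 2, 3, 5, 7, 11, 15, 17}, which has 8 states.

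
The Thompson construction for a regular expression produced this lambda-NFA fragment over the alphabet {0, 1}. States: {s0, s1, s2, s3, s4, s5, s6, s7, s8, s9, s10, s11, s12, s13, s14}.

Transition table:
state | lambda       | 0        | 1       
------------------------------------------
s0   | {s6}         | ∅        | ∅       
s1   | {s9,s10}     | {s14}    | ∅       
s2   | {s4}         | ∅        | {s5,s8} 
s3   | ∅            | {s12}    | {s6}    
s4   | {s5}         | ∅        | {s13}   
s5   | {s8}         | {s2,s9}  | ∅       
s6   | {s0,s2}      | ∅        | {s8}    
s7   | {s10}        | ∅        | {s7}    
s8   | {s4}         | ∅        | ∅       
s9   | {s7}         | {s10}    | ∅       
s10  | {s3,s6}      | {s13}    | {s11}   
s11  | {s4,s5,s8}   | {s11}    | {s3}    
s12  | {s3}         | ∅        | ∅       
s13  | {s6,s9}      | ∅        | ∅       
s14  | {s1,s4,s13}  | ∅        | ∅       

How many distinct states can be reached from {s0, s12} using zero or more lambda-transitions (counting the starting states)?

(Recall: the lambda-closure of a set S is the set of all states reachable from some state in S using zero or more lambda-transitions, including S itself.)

8

Start with {s0, s12}.
From s0 via lambda: add s6.
From s12 via lambda: add s3.
From s6 via lambda: add s2.
From s2 via lambda: add s4.
From s4 via lambda: add s5.
From s5 via lambda: add s8.
lambda-closure = {s0, s2, s3, s4, s5, s6, s8, s12}, which has 8 states.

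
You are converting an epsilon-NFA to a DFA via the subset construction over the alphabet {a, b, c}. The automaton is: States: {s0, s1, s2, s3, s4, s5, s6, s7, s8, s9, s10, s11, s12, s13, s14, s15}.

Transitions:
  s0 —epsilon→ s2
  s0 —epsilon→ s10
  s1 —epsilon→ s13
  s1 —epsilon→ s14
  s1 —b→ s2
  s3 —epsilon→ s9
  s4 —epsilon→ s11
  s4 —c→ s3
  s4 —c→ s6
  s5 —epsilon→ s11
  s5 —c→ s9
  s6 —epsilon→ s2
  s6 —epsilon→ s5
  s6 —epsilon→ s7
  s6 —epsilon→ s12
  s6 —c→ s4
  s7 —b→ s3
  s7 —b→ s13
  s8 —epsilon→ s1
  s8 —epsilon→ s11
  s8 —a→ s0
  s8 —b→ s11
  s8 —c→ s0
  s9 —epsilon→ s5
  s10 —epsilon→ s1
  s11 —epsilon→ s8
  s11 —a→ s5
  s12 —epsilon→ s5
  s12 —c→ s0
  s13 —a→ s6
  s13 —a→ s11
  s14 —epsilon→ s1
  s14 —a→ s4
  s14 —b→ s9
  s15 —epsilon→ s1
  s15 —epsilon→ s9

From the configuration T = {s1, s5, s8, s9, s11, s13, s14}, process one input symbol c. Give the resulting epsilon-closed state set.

s5 on c → {s9}.
s8 on c → {s0}.
No c-transition from s1, s9, s11, s13, s14.
Union after reading c: {s0, s9}.
Now take the epsilon-closure:
From s0 via epsilon: add s2, s10.
From s9 via epsilon: add s5.
From s5 via epsilon: add s11.
From s10 via epsilon: add s1.
From s1 via epsilon: add s13, s14.
From s11 via epsilon: add s8.
No new states can be added; the closed set is {s0, s1, s2, s5, s8, s9, s10, s11, s13, s14}.

{s0, s1, s2, s5, s8, s9, s10, s11, s13, s14}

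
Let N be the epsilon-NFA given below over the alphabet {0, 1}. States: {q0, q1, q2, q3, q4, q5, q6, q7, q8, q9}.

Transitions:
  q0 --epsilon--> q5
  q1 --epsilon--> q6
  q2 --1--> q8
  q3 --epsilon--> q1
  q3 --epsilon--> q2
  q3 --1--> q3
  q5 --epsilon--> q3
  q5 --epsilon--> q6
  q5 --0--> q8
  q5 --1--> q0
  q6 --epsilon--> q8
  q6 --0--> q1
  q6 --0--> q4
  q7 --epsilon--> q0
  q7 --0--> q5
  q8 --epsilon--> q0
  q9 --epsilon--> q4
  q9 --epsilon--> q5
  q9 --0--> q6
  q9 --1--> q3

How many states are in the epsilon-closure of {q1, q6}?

Start with {q1, q6}.
From q6 via epsilon: add q8.
From q8 via epsilon: add q0.
From q0 via epsilon: add q5.
From q5 via epsilon: add q3.
From q3 via epsilon: add q2.
epsilon-closure = {q0, q1, q2, q3, q5, q6, q8}, which has 7 states.

7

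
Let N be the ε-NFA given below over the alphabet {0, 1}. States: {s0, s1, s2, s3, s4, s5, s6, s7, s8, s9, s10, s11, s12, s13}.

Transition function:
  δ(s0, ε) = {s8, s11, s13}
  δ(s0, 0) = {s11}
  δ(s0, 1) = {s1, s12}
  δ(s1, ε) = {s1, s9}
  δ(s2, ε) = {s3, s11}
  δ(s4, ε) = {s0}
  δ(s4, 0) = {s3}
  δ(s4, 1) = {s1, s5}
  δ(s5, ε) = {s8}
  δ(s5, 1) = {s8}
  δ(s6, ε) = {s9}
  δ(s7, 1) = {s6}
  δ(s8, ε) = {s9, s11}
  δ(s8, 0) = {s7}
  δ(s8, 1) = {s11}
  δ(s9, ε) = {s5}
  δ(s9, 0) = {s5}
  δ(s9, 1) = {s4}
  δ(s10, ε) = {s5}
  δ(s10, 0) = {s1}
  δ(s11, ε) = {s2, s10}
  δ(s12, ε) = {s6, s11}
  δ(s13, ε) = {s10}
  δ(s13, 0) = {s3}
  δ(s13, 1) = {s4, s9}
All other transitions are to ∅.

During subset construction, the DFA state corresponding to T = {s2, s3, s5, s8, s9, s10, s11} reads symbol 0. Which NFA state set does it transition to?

{s1, s2, s3, s5, s7, s8, s9, s10, s11}

s8 on 0 → {s7}.
s9 on 0 → {s5}.
s10 on 0 → {s1}.
No 0-transition from s2, s3, s5, s11.
Union after reading 0: {s1, s5, s7}.
Now take the ε-closure:
From s1 via ε: add s9.
From s5 via ε: add s8.
From s8 via ε: add s11.
From s11 via ε: add s2, s10.
From s2 via ε: add s3.
No new states can be added; the closed set is {s1, s2, s3, s5, s7, s8, s9, s10, s11}.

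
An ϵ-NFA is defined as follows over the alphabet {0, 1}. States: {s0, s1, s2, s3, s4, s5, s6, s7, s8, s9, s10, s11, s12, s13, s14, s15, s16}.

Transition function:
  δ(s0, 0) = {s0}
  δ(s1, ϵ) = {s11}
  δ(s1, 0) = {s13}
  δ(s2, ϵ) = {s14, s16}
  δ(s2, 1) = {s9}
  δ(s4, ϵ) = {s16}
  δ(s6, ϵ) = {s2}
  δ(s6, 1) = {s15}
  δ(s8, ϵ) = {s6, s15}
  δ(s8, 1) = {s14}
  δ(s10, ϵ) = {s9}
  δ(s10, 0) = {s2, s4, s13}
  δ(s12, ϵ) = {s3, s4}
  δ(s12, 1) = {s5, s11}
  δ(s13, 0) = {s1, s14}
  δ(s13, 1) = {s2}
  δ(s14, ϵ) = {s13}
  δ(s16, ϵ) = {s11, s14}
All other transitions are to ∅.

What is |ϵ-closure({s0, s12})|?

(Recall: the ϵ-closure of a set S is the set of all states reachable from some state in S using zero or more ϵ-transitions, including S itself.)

8

Start with {s0, s12}.
From s12 via ϵ: add s3, s4.
From s4 via ϵ: add s16.
From s16 via ϵ: add s11, s14.
From s14 via ϵ: add s13.
ϵ-closure = {s0, s3, s4, s11, s12, s13, s14, s16}, which has 8 states.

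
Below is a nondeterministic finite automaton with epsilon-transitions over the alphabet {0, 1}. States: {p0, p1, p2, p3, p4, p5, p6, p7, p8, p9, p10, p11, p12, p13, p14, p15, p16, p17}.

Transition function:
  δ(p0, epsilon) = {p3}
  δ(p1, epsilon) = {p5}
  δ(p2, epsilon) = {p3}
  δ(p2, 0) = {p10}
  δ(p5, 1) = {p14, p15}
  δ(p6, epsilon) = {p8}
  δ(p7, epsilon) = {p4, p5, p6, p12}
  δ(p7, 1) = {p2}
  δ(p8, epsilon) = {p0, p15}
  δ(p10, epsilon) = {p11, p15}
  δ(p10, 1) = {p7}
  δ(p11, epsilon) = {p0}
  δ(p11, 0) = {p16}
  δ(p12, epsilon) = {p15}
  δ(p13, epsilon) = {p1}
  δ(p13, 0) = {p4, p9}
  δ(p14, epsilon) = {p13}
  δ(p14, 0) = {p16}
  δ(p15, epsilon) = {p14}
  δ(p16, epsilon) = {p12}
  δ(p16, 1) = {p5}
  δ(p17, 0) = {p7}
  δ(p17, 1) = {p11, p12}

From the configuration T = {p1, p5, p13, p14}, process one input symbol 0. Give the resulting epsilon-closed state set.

{p1, p4, p5, p9, p12, p13, p14, p15, p16}

p13 on 0 → {p4, p9}.
p14 on 0 → {p16}.
No 0-transition from p1, p5.
Union after reading 0: {p4, p9, p16}.
Now take the epsilon-closure:
From p16 via epsilon: add p12.
From p12 via epsilon: add p15.
From p15 via epsilon: add p14.
From p14 via epsilon: add p13.
From p13 via epsilon: add p1.
From p1 via epsilon: add p5.
No new states can be added; the closed set is {p1, p4, p5, p9, p12, p13, p14, p15, p16}.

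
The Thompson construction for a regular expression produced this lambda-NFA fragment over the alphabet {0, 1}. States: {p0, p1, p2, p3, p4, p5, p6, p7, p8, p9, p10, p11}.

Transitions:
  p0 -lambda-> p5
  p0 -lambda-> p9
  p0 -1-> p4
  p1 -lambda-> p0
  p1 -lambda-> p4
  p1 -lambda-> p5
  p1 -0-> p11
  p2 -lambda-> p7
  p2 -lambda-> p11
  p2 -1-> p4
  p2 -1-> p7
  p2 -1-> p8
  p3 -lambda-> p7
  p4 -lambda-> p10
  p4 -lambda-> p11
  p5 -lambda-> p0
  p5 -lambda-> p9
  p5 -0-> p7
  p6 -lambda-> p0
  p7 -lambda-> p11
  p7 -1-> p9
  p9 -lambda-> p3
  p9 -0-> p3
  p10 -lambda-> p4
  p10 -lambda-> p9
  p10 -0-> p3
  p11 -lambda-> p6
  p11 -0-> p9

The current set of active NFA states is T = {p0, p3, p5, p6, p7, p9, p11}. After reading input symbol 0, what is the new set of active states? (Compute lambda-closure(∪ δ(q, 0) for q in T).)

{p0, p3, p5, p6, p7, p9, p11}

p5 on 0 → {p7}.
p9 on 0 → {p3}.
p11 on 0 → {p9}.
No 0-transition from p0, p3, p6, p7.
Union after reading 0: {p3, p7, p9}.
Now take the lambda-closure:
From p7 via lambda: add p11.
From p11 via lambda: add p6.
From p6 via lambda: add p0.
From p0 via lambda: add p5.
No new states can be added; the closed set is {p0, p3, p5, p6, p7, p9, p11}.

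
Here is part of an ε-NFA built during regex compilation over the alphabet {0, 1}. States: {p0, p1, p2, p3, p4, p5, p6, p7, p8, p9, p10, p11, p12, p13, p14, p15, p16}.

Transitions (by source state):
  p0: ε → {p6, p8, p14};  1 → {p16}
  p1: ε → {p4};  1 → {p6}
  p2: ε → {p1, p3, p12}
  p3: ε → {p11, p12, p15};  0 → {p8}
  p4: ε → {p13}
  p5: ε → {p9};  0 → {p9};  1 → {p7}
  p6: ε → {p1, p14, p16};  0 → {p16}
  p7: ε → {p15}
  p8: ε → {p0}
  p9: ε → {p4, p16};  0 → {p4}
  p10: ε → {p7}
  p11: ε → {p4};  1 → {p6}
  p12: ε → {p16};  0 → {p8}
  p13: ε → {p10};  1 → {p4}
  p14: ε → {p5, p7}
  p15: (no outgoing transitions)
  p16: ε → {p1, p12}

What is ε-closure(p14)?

Start with {p14}.
From p14 via ε: add p5, p7.
From p5 via ε: add p9.
From p7 via ε: add p15.
From p9 via ε: add p4, p16.
From p4 via ε: add p13.
From p16 via ε: add p1, p12.
From p13 via ε: add p10.
No new states can be added; the closed set is {p1, p4, p5, p7, p9, p10, p12, p13, p14, p15, p16}.

{p1, p4, p5, p7, p9, p10, p12, p13, p14, p15, p16}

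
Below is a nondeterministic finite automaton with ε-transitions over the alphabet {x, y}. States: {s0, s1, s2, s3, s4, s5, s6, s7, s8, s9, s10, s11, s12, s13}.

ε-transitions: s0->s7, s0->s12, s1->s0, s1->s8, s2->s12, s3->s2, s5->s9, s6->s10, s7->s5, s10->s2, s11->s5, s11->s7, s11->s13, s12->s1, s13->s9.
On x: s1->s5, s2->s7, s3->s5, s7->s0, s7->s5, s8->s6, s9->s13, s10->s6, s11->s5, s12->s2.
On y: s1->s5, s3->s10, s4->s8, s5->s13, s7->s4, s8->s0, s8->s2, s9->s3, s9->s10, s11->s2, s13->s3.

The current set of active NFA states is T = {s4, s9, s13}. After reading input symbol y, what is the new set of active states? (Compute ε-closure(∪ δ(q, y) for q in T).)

s4 on y → {s8}.
s9 on y → {s3, s10}.
s13 on y → {s3}.
Union after reading y: {s3, s8, s10}.
Now take the ε-closure:
From s3 via ε: add s2.
From s2 via ε: add s12.
From s12 via ε: add s1.
From s1 via ε: add s0.
From s0 via ε: add s7.
From s7 via ε: add s5.
From s5 via ε: add s9.
No new states can be added; the closed set is {s0, s1, s2, s3, s5, s7, s8, s9, s10, s12}.

{s0, s1, s2, s3, s5, s7, s8, s9, s10, s12}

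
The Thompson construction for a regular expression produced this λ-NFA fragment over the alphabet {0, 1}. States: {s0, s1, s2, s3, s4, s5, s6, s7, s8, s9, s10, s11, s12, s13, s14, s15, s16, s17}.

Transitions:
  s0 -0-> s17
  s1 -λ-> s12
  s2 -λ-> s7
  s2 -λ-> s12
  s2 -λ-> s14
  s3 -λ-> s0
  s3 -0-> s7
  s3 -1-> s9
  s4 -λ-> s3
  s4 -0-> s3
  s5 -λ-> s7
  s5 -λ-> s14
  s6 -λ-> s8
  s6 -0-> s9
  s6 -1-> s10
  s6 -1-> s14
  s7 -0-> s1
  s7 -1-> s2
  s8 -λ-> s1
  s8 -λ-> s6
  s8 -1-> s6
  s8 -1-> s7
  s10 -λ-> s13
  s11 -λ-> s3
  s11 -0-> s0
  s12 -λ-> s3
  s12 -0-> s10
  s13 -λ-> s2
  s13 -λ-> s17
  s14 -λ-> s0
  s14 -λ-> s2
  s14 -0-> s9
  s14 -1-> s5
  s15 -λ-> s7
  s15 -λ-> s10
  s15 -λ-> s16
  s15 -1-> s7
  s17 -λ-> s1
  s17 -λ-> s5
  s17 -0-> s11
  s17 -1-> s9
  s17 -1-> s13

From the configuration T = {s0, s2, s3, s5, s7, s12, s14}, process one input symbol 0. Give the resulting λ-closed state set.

s0 on 0 → {s17}.
s3 on 0 → {s7}.
s7 on 0 → {s1}.
s12 on 0 → {s10}.
s14 on 0 → {s9}.
No 0-transition from s2, s5.
Union after reading 0: {s1, s7, s9, s10, s17}.
Now take the λ-closure:
From s1 via λ: add s12.
From s10 via λ: add s13.
From s17 via λ: add s5.
From s5 via λ: add s14.
From s12 via λ: add s3.
From s13 via λ: add s2.
From s3 via λ: add s0.
No new states can be added; the closed set is {s0, s1, s2, s3, s5, s7, s9, s10, s12, s13, s14, s17}.

{s0, s1, s2, s3, s5, s7, s9, s10, s12, s13, s14, s17}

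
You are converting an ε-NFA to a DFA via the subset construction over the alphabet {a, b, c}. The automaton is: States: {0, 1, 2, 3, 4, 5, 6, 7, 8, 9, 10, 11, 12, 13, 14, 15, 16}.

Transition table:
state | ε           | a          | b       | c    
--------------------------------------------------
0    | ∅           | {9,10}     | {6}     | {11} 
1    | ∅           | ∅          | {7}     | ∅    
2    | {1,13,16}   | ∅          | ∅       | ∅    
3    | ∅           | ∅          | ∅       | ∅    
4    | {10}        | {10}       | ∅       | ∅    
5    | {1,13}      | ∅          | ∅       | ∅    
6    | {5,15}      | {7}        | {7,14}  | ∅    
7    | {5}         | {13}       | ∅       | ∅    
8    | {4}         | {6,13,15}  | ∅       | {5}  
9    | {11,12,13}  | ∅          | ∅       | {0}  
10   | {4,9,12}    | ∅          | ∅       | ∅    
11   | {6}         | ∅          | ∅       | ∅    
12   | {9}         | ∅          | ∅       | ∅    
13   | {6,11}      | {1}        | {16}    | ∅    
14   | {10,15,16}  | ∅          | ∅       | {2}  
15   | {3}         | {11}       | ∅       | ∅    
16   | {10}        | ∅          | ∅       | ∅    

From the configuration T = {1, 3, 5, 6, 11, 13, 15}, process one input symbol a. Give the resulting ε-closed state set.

6 on a → {7}.
13 on a → {1}.
15 on a → {11}.
No a-transition from 1, 3, 5, 11.
Union after reading a: {1, 7, 11}.
Now take the ε-closure:
From 7 via ε: add 5.
From 11 via ε: add 6.
From 5 via ε: add 13.
From 6 via ε: add 15.
From 15 via ε: add 3.
No new states can be added; the closed set is {1, 3, 5, 6, 7, 11, 13, 15}.

{1, 3, 5, 6, 7, 11, 13, 15}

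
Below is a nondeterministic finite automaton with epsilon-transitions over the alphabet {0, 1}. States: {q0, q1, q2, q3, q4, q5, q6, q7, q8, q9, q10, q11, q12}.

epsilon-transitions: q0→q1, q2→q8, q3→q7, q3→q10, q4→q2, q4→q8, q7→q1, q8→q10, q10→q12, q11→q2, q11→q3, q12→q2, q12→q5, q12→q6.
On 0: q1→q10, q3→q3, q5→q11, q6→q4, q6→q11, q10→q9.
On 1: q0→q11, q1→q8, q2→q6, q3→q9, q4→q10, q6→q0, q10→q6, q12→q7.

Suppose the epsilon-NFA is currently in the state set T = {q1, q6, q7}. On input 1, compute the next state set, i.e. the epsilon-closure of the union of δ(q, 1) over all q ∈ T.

q1 on 1 → {q8}.
q6 on 1 → {q0}.
No 1-transition from q7.
Union after reading 1: {q0, q8}.
Now take the epsilon-closure:
From q0 via epsilon: add q1.
From q8 via epsilon: add q10.
From q10 via epsilon: add q12.
From q12 via epsilon: add q2, q5, q6.
No new states can be added; the closed set is {q0, q1, q2, q5, q6, q8, q10, q12}.

{q0, q1, q2, q5, q6, q8, q10, q12}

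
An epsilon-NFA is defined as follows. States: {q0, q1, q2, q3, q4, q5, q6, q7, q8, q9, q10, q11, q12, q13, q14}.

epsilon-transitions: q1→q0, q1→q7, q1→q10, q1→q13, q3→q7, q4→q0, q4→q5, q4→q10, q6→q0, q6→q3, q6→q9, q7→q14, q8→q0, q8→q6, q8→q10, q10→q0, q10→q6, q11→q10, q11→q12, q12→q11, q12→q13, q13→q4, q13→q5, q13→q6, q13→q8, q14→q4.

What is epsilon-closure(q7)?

Start with {q7}.
From q7 via epsilon: add q14.
From q14 via epsilon: add q4.
From q4 via epsilon: add q0, q5, q10.
From q10 via epsilon: add q6.
From q6 via epsilon: add q3, q9.
No new states can be added; the closed set is {q0, q3, q4, q5, q6, q7, q9, q10, q14}.

{q0, q3, q4, q5, q6, q7, q9, q10, q14}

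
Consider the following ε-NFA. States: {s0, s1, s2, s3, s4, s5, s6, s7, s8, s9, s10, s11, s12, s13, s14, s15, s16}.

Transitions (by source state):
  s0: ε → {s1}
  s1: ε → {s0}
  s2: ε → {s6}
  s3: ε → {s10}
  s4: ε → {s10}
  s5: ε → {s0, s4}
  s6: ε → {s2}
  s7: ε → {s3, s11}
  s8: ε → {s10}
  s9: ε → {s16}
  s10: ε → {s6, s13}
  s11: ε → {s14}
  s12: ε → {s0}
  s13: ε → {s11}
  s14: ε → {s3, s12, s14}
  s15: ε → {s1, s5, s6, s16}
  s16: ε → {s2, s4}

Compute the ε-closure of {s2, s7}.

{s0, s1, s2, s3, s6, s7, s10, s11, s12, s13, s14}

Start with {s2, s7}.
From s2 via ε: add s6.
From s7 via ε: add s3, s11.
From s3 via ε: add s10.
From s11 via ε: add s14.
From s10 via ε: add s13.
From s14 via ε: add s12.
From s12 via ε: add s0.
From s0 via ε: add s1.
No new states can be added; the closed set is {s0, s1, s2, s3, s6, s7, s10, s11, s12, s13, s14}.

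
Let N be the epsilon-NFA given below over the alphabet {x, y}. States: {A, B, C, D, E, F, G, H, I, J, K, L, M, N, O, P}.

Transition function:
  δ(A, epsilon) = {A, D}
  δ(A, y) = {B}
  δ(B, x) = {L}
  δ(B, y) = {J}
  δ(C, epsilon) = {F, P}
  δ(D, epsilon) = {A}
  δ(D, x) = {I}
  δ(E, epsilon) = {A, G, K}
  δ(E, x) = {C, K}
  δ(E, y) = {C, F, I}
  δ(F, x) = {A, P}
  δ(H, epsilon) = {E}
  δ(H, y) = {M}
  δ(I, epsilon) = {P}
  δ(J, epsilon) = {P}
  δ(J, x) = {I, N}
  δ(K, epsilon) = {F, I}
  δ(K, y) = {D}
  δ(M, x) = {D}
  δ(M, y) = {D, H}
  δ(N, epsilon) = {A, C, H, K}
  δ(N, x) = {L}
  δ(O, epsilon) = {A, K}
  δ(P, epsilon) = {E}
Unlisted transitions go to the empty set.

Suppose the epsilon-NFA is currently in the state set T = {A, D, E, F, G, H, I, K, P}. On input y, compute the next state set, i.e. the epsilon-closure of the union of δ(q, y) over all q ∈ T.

A on y → {B}.
E on y → {C, F, I}.
H on y → {M}.
K on y → {D}.
No y-transition from D, F, G, I, P.
Union after reading y: {B, C, D, F, I, M}.
Now take the epsilon-closure:
From C via epsilon: add P.
From D via epsilon: add A.
From P via epsilon: add E.
From E via epsilon: add G, K.
No new states can be added; the closed set is {A, B, C, D, E, F, G, I, K, M, P}.

{A, B, C, D, E, F, G, I, K, M, P}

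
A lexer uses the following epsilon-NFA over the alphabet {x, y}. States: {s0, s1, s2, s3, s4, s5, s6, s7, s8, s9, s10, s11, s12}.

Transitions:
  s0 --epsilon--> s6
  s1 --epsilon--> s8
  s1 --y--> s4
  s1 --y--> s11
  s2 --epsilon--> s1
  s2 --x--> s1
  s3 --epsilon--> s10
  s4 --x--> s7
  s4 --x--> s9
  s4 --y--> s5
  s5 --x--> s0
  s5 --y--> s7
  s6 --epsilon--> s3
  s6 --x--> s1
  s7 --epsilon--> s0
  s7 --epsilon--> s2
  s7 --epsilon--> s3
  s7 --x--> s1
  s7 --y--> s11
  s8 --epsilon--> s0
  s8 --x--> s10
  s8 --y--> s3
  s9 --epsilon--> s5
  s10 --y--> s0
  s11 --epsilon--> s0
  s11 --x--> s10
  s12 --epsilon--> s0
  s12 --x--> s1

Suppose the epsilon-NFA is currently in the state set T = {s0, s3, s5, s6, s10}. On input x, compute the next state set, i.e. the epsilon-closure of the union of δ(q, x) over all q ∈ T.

s5 on x → {s0}.
s6 on x → {s1}.
No x-transition from s0, s3, s10.
Union after reading x: {s0, s1}.
Now take the epsilon-closure:
From s0 via epsilon: add s6.
From s1 via epsilon: add s8.
From s6 via epsilon: add s3.
From s3 via epsilon: add s10.
No new states can be added; the closed set is {s0, s1, s3, s6, s8, s10}.

{s0, s1, s3, s6, s8, s10}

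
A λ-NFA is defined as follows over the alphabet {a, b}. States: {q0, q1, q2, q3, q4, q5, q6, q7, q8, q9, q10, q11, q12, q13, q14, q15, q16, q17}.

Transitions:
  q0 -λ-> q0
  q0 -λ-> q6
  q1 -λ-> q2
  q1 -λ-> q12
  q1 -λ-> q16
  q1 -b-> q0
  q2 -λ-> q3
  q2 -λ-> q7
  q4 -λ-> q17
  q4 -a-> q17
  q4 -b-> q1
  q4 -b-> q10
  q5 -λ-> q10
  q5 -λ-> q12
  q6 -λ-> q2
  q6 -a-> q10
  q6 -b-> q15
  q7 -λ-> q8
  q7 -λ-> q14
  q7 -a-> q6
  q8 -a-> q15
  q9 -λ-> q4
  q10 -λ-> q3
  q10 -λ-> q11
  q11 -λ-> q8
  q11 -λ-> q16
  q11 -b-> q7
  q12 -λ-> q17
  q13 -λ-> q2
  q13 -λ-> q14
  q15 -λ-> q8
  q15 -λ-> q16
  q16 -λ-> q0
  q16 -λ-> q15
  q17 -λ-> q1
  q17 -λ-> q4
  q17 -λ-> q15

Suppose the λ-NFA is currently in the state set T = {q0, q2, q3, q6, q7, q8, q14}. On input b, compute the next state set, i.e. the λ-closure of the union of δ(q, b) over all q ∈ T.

q6 on b → {q15}.
No b-transition from q0, q2, q3, q7, q8, q14.
Union after reading b: {q15}.
Now take the λ-closure:
From q15 via λ: add q8, q16.
From q16 via λ: add q0.
From q0 via λ: add q6.
From q6 via λ: add q2.
From q2 via λ: add q3, q7.
From q7 via λ: add q14.
No new states can be added; the closed set is {q0, q2, q3, q6, q7, q8, q14, q15, q16}.

{q0, q2, q3, q6, q7, q8, q14, q15, q16}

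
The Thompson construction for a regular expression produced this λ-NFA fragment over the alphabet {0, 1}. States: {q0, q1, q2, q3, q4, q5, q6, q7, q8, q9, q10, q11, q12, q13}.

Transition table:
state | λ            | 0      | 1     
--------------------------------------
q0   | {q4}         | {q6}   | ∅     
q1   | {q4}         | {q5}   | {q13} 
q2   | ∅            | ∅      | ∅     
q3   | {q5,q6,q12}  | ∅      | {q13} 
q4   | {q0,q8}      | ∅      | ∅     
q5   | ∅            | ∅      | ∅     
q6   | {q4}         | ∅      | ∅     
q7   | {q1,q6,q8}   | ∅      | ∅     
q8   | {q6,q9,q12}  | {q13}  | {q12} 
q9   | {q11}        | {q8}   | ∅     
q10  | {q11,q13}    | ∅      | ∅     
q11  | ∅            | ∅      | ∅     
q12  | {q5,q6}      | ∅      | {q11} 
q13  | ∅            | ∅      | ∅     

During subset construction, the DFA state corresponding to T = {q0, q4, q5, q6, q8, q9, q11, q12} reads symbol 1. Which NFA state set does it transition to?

{q0, q4, q5, q6, q8, q9, q11, q12}

q8 on 1 → {q12}.
q12 on 1 → {q11}.
No 1-transition from q0, q4, q5, q6, q9, q11.
Union after reading 1: {q11, q12}.
Now take the λ-closure:
From q12 via λ: add q5, q6.
From q6 via λ: add q4.
From q4 via λ: add q0, q8.
From q8 via λ: add q9.
No new states can be added; the closed set is {q0, q4, q5, q6, q8, q9, q11, q12}.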